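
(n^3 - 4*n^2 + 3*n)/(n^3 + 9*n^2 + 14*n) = (n^2 - 4*n + 3)/(n^2 + 9*n + 14)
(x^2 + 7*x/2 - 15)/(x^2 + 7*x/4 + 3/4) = 2*(2*x^2 + 7*x - 30)/(4*x^2 + 7*x + 3)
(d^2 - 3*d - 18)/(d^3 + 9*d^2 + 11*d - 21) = (d - 6)/(d^2 + 6*d - 7)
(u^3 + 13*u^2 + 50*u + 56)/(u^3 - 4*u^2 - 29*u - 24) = (u^3 + 13*u^2 + 50*u + 56)/(u^3 - 4*u^2 - 29*u - 24)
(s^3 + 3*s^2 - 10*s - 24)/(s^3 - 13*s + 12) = (s + 2)/(s - 1)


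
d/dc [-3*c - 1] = -3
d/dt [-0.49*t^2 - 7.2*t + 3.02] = -0.98*t - 7.2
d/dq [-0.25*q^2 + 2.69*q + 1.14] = 2.69 - 0.5*q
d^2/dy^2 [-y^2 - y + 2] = -2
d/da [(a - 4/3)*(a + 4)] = 2*a + 8/3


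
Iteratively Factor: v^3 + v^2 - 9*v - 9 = (v - 3)*(v^2 + 4*v + 3) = (v - 3)*(v + 3)*(v + 1)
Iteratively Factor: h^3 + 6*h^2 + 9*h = (h)*(h^2 + 6*h + 9) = h*(h + 3)*(h + 3)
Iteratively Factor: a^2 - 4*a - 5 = (a - 5)*(a + 1)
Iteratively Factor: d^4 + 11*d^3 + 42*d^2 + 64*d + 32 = (d + 4)*(d^3 + 7*d^2 + 14*d + 8) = (d + 1)*(d + 4)*(d^2 + 6*d + 8) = (d + 1)*(d + 2)*(d + 4)*(d + 4)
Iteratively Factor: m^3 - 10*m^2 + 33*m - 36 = (m - 3)*(m^2 - 7*m + 12) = (m - 3)^2*(m - 4)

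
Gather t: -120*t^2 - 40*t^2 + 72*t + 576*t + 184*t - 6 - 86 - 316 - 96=-160*t^2 + 832*t - 504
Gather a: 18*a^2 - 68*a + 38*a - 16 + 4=18*a^2 - 30*a - 12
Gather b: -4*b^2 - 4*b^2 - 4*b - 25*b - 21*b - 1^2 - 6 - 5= -8*b^2 - 50*b - 12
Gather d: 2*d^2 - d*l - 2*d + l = 2*d^2 + d*(-l - 2) + l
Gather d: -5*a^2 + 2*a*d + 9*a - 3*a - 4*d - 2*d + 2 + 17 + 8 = -5*a^2 + 6*a + d*(2*a - 6) + 27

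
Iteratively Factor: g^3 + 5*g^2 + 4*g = (g)*(g^2 + 5*g + 4) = g*(g + 1)*(g + 4)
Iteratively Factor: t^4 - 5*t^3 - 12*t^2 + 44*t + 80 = (t - 5)*(t^3 - 12*t - 16) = (t - 5)*(t + 2)*(t^2 - 2*t - 8) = (t - 5)*(t + 2)^2*(t - 4)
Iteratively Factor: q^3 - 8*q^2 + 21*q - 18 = (q - 2)*(q^2 - 6*q + 9) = (q - 3)*(q - 2)*(q - 3)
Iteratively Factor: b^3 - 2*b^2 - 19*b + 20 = (b + 4)*(b^2 - 6*b + 5) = (b - 5)*(b + 4)*(b - 1)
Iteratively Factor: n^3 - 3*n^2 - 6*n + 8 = (n + 2)*(n^2 - 5*n + 4) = (n - 1)*(n + 2)*(n - 4)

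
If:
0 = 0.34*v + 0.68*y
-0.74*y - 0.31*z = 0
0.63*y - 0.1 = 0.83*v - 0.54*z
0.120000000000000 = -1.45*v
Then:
No Solution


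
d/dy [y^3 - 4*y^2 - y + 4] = 3*y^2 - 8*y - 1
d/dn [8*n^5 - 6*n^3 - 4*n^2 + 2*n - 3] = 40*n^4 - 18*n^2 - 8*n + 2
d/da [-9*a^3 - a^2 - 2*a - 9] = -27*a^2 - 2*a - 2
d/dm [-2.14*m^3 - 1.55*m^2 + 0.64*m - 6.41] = -6.42*m^2 - 3.1*m + 0.64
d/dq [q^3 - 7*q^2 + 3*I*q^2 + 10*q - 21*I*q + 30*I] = 3*q^2 + q*(-14 + 6*I) + 10 - 21*I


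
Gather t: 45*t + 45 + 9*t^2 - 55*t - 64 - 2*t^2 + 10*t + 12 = 7*t^2 - 7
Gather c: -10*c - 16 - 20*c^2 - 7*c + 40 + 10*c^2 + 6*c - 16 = -10*c^2 - 11*c + 8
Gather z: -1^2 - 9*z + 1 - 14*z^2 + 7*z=-14*z^2 - 2*z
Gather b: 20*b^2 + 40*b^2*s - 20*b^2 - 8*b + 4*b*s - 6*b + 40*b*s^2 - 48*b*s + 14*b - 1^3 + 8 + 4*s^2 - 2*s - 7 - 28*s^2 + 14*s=40*b^2*s + b*(40*s^2 - 44*s) - 24*s^2 + 12*s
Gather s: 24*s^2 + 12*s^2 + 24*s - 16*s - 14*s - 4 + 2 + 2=36*s^2 - 6*s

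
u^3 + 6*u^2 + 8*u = u*(u + 2)*(u + 4)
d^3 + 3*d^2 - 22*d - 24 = (d - 4)*(d + 1)*(d + 6)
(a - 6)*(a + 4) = a^2 - 2*a - 24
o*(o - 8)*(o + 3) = o^3 - 5*o^2 - 24*o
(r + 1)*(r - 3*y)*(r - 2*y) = r^3 - 5*r^2*y + r^2 + 6*r*y^2 - 5*r*y + 6*y^2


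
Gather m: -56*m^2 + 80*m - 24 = -56*m^2 + 80*m - 24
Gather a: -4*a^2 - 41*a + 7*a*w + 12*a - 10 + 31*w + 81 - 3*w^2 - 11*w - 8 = -4*a^2 + a*(7*w - 29) - 3*w^2 + 20*w + 63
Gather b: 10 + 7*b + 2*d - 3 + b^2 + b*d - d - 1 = b^2 + b*(d + 7) + d + 6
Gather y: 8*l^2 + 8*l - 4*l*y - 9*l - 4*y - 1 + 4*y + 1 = 8*l^2 - 4*l*y - l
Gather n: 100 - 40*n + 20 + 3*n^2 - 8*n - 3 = 3*n^2 - 48*n + 117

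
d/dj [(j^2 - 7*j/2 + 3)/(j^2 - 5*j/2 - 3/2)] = (4*j^2 - 36*j + 51)/(4*j^4 - 20*j^3 + 13*j^2 + 30*j + 9)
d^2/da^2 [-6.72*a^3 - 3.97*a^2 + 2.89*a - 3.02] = -40.32*a - 7.94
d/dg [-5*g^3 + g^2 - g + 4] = -15*g^2 + 2*g - 1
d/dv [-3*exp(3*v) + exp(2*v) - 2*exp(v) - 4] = (-9*exp(2*v) + 2*exp(v) - 2)*exp(v)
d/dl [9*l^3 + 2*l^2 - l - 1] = 27*l^2 + 4*l - 1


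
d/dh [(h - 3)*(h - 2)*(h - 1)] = 3*h^2 - 12*h + 11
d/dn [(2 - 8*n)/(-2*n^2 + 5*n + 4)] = 2*(-8*n^2 + 4*n - 21)/(4*n^4 - 20*n^3 + 9*n^2 + 40*n + 16)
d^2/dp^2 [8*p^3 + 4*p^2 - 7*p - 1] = 48*p + 8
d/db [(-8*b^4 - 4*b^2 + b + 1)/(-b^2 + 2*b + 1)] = (16*b^5 - 48*b^4 - 32*b^3 - 7*b^2 - 6*b - 1)/(b^4 - 4*b^3 + 2*b^2 + 4*b + 1)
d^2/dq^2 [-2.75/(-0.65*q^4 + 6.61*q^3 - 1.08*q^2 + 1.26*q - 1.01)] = ((-21.45*q^2 + 109.065*q - 5.94)*(0.65*q^4 - 6.61*q^3 + 1.08*q^2 - 1.26*q + 1.01) + 2.75*(2.6*q^3 - 19.83*q^2 + 2.16*q - 1.26)*(5.2*q^3 - 39.66*q^2 + 4.32*q - 2.52))/(0.65*q^4 - 6.61*q^3 + 1.08*q^2 - 1.26*q + 1.01)^3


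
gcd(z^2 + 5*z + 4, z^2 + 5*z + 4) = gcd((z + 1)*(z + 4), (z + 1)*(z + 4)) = z^2 + 5*z + 4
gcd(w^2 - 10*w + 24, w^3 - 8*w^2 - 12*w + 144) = w - 6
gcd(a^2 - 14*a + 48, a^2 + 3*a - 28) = 1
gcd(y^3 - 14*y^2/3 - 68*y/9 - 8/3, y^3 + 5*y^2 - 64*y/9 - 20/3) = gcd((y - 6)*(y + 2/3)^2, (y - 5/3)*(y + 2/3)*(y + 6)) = y + 2/3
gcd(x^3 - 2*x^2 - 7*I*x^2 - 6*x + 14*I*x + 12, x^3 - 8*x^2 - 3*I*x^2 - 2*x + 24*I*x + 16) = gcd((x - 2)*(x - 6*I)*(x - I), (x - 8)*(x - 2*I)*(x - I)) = x - I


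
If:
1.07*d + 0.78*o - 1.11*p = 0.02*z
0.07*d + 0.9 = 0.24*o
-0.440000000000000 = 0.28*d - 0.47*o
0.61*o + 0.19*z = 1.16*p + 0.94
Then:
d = 9.25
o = 6.45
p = 12.37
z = 59.79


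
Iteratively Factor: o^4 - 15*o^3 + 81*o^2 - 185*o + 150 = (o - 3)*(o^3 - 12*o^2 + 45*o - 50) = (o - 5)*(o - 3)*(o^2 - 7*o + 10) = (o - 5)^2*(o - 3)*(o - 2)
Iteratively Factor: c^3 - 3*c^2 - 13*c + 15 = (c - 1)*(c^2 - 2*c - 15) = (c - 1)*(c + 3)*(c - 5)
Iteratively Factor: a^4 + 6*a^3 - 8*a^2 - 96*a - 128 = (a + 4)*(a^3 + 2*a^2 - 16*a - 32) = (a + 4)^2*(a^2 - 2*a - 8) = (a + 2)*(a + 4)^2*(a - 4)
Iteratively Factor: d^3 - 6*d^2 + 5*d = (d - 5)*(d^2 - d) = (d - 5)*(d - 1)*(d)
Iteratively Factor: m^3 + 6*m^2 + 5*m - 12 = (m - 1)*(m^2 + 7*m + 12) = (m - 1)*(m + 4)*(m + 3)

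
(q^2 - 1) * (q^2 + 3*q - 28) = q^4 + 3*q^3 - 29*q^2 - 3*q + 28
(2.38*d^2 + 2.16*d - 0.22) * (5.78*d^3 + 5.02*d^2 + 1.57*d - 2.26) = 13.7564*d^5 + 24.4324*d^4 + 13.3082*d^3 - 3.092*d^2 - 5.227*d + 0.4972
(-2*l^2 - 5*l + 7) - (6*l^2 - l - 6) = -8*l^2 - 4*l + 13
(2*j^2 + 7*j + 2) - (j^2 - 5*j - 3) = j^2 + 12*j + 5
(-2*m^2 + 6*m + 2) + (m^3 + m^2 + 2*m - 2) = m^3 - m^2 + 8*m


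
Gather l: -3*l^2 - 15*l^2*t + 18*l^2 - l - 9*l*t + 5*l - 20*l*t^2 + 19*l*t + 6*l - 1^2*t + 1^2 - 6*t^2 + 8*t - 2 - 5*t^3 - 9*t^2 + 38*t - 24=l^2*(15 - 15*t) + l*(-20*t^2 + 10*t + 10) - 5*t^3 - 15*t^2 + 45*t - 25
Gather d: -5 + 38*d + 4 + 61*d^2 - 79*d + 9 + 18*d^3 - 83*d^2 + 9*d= 18*d^3 - 22*d^2 - 32*d + 8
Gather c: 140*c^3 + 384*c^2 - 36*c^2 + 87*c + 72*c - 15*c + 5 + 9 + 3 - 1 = 140*c^3 + 348*c^2 + 144*c + 16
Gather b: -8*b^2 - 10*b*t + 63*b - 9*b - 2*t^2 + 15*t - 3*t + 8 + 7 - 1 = -8*b^2 + b*(54 - 10*t) - 2*t^2 + 12*t + 14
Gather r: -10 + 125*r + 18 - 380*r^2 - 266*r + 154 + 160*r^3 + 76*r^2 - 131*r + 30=160*r^3 - 304*r^2 - 272*r + 192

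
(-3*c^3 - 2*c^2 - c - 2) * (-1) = 3*c^3 + 2*c^2 + c + 2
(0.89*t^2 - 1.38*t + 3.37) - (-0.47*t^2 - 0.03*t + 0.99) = 1.36*t^2 - 1.35*t + 2.38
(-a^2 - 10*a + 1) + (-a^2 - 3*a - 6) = -2*a^2 - 13*a - 5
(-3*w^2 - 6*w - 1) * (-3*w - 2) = 9*w^3 + 24*w^2 + 15*w + 2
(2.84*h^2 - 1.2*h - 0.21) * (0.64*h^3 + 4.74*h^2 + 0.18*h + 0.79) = 1.8176*h^5 + 12.6936*h^4 - 5.3112*h^3 + 1.0322*h^2 - 0.9858*h - 0.1659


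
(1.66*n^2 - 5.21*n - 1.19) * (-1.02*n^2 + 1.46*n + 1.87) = -1.6932*n^4 + 7.7378*n^3 - 3.2886*n^2 - 11.4801*n - 2.2253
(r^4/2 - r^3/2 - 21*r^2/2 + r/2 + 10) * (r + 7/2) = r^5/2 + 5*r^4/4 - 49*r^3/4 - 145*r^2/4 + 47*r/4 + 35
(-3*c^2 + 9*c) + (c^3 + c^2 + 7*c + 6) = c^3 - 2*c^2 + 16*c + 6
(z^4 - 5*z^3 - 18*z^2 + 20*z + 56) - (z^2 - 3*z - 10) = z^4 - 5*z^3 - 19*z^2 + 23*z + 66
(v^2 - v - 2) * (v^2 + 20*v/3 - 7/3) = v^4 + 17*v^3/3 - 11*v^2 - 11*v + 14/3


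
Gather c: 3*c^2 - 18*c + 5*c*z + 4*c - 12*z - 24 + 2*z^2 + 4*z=3*c^2 + c*(5*z - 14) + 2*z^2 - 8*z - 24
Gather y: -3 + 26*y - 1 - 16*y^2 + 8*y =-16*y^2 + 34*y - 4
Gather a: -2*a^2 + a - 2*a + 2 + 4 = -2*a^2 - a + 6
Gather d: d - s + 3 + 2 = d - s + 5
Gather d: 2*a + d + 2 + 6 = 2*a + d + 8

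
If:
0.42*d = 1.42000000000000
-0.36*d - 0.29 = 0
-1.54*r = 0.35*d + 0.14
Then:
No Solution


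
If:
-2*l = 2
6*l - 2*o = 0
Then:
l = -1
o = -3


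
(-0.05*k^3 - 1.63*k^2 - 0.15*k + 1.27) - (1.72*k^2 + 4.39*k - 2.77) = -0.05*k^3 - 3.35*k^2 - 4.54*k + 4.04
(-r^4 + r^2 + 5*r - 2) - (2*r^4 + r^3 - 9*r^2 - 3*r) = -3*r^4 - r^3 + 10*r^2 + 8*r - 2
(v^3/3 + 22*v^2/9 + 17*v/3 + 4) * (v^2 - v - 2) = v^5/3 + 19*v^4/9 + 23*v^3/9 - 59*v^2/9 - 46*v/3 - 8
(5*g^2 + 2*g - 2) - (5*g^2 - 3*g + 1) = 5*g - 3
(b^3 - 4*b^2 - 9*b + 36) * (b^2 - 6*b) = b^5 - 10*b^4 + 15*b^3 + 90*b^2 - 216*b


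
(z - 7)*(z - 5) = z^2 - 12*z + 35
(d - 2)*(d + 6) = d^2 + 4*d - 12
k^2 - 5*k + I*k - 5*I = (k - 5)*(k + I)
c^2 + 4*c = c*(c + 4)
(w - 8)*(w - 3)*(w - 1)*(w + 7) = w^4 - 5*w^3 - 49*w^2 + 221*w - 168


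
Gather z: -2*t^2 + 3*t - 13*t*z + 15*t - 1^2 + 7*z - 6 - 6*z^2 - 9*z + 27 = -2*t^2 + 18*t - 6*z^2 + z*(-13*t - 2) + 20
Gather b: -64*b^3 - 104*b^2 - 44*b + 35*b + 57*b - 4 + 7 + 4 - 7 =-64*b^3 - 104*b^2 + 48*b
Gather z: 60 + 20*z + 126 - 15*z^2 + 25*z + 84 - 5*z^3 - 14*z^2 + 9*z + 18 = -5*z^3 - 29*z^2 + 54*z + 288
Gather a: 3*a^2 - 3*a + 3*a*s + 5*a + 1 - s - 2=3*a^2 + a*(3*s + 2) - s - 1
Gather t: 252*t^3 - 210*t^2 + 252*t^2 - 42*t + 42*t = 252*t^3 + 42*t^2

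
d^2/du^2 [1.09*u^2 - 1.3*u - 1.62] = 2.18000000000000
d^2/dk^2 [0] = 0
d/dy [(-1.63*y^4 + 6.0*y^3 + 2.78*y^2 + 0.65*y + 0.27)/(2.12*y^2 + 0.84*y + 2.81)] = (-6.9112*y^5 + 8.6124*y^4 - 8.2412*y^3 + 51.5372*y^2 + 14.4788*y + 1.5997)/(4.4944*y^4 + 3.5616*y^3 + 12.62*y^2 + 4.7208*y + 7.8961)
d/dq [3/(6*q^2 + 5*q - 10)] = 3*(-12*q - 5)/(6*q^2 + 5*q - 10)^2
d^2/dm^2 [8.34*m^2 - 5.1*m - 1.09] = 16.6800000000000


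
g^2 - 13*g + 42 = (g - 7)*(g - 6)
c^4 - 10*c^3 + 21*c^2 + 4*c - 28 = (c - 7)*(c - 2)^2*(c + 1)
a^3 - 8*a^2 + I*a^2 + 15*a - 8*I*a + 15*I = (a - 5)*(a - 3)*(a + I)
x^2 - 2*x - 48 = (x - 8)*(x + 6)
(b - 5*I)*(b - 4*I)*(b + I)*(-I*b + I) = -I*b^4 - 8*b^3 + I*b^3 + 8*b^2 + 11*I*b^2 - 20*b - 11*I*b + 20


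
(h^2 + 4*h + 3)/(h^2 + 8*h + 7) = (h + 3)/(h + 7)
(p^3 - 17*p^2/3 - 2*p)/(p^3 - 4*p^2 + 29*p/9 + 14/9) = 3*p*(p - 6)/(3*p^2 - 13*p + 14)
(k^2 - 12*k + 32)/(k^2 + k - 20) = (k - 8)/(k + 5)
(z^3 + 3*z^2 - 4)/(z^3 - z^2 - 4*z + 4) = (z + 2)/(z - 2)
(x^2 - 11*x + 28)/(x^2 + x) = (x^2 - 11*x + 28)/(x*(x + 1))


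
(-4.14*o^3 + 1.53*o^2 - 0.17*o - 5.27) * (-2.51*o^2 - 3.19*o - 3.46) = 10.3914*o^5 + 9.3663*o^4 + 9.8704*o^3 + 8.4762*o^2 + 17.3995*o + 18.2342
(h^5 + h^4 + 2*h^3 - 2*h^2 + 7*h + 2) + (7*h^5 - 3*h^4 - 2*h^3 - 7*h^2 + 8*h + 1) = 8*h^5 - 2*h^4 - 9*h^2 + 15*h + 3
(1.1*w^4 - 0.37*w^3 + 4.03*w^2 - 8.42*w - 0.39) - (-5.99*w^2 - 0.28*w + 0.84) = 1.1*w^4 - 0.37*w^3 + 10.02*w^2 - 8.14*w - 1.23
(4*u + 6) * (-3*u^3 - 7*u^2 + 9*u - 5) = -12*u^4 - 46*u^3 - 6*u^2 + 34*u - 30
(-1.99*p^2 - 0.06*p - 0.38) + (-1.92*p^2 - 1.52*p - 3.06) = -3.91*p^2 - 1.58*p - 3.44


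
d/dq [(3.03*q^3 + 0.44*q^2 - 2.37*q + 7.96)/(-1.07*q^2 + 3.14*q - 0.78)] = (-3.2421*q^4 + 19.0284*q^3 - 8.2445*q^2 + 16.348*q - 23.1458)/(1.1449*q^4 - 6.7196*q^3 + 11.5288*q^2 - 4.8984*q + 0.6084)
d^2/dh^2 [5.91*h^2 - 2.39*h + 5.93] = 11.8200000000000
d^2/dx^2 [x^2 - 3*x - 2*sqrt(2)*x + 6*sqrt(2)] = 2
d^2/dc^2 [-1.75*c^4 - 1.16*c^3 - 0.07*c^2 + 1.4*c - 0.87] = -21.0*c^2 - 6.96*c - 0.14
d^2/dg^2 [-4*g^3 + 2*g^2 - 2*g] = 4 - 24*g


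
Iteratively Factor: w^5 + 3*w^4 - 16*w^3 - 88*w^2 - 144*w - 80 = (w + 2)*(w^4 + w^3 - 18*w^2 - 52*w - 40) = (w + 2)^2*(w^3 - w^2 - 16*w - 20) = (w - 5)*(w + 2)^2*(w^2 + 4*w + 4) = (w - 5)*(w + 2)^3*(w + 2)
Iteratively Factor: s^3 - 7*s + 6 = (s - 1)*(s^2 + s - 6) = (s - 2)*(s - 1)*(s + 3)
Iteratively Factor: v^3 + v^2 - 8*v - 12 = (v + 2)*(v^2 - v - 6) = (v - 3)*(v + 2)*(v + 2)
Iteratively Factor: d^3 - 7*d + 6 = (d - 1)*(d^2 + d - 6) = (d - 1)*(d + 3)*(d - 2)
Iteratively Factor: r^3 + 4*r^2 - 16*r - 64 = (r + 4)*(r^2 - 16) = (r + 4)^2*(r - 4)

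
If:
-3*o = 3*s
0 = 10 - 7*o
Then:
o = 10/7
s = -10/7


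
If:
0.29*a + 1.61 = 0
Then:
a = -5.55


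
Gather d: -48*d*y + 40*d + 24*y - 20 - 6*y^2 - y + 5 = d*(40 - 48*y) - 6*y^2 + 23*y - 15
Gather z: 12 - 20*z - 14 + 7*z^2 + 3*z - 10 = 7*z^2 - 17*z - 12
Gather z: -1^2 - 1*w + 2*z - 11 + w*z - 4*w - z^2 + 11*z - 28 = -5*w - z^2 + z*(w + 13) - 40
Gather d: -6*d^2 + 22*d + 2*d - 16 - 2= -6*d^2 + 24*d - 18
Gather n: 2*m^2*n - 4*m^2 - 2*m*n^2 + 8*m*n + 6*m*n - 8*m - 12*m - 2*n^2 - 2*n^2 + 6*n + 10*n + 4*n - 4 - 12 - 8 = -4*m^2 - 20*m + n^2*(-2*m - 4) + n*(2*m^2 + 14*m + 20) - 24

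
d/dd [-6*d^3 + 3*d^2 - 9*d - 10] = -18*d^2 + 6*d - 9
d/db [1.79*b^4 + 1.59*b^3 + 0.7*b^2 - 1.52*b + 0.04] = 7.16*b^3 + 4.77*b^2 + 1.4*b - 1.52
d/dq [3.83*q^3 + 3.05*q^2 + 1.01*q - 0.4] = 11.49*q^2 + 6.1*q + 1.01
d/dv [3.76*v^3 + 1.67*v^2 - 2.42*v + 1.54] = 11.28*v^2 + 3.34*v - 2.42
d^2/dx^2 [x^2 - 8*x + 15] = 2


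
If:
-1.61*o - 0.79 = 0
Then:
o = -0.49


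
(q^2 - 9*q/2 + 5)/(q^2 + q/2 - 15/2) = (q - 2)/(q + 3)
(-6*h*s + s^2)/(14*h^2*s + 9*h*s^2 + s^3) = (-6*h + s)/(14*h^2 + 9*h*s + s^2)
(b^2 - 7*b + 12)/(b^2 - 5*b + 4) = (b - 3)/(b - 1)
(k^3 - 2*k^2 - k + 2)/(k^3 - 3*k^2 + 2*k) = (k + 1)/k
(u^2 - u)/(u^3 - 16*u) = (u - 1)/(u^2 - 16)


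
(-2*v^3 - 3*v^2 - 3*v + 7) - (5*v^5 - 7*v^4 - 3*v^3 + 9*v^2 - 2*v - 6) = -5*v^5 + 7*v^4 + v^3 - 12*v^2 - v + 13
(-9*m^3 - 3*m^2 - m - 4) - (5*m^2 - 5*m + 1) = -9*m^3 - 8*m^2 + 4*m - 5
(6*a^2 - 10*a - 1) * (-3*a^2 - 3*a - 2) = -18*a^4 + 12*a^3 + 21*a^2 + 23*a + 2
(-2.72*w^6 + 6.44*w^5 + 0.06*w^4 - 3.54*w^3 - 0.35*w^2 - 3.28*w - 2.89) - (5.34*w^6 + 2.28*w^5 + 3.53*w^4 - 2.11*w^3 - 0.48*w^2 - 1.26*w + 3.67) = -8.06*w^6 + 4.16*w^5 - 3.47*w^4 - 1.43*w^3 + 0.13*w^2 - 2.02*w - 6.56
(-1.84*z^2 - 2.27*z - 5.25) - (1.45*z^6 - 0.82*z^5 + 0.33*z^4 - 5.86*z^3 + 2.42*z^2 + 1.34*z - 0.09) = -1.45*z^6 + 0.82*z^5 - 0.33*z^4 + 5.86*z^3 - 4.26*z^2 - 3.61*z - 5.16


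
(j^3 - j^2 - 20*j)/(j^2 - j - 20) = j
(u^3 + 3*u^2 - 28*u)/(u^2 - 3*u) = (u^2 + 3*u - 28)/(u - 3)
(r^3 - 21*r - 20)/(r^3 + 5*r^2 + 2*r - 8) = (r^2 - 4*r - 5)/(r^2 + r - 2)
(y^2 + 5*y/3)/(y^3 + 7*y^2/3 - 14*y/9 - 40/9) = 3*y/(3*y^2 + 2*y - 8)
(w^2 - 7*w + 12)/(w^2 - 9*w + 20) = (w - 3)/(w - 5)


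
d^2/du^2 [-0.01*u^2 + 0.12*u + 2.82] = -0.0200000000000000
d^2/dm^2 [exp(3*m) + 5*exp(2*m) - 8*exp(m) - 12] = (9*exp(2*m) + 20*exp(m) - 8)*exp(m)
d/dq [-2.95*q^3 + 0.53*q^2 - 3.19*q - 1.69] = -8.85*q^2 + 1.06*q - 3.19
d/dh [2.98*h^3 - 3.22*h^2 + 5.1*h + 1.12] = 8.94*h^2 - 6.44*h + 5.1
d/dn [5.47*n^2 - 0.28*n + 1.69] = 10.94*n - 0.28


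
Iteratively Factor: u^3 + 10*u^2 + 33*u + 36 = (u + 3)*(u^2 + 7*u + 12) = (u + 3)*(u + 4)*(u + 3)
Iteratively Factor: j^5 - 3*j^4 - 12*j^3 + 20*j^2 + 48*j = (j - 4)*(j^4 + j^3 - 8*j^2 - 12*j) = (j - 4)*(j + 2)*(j^3 - j^2 - 6*j) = (j - 4)*(j - 3)*(j + 2)*(j^2 + 2*j) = j*(j - 4)*(j - 3)*(j + 2)*(j + 2)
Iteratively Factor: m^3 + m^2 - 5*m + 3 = (m - 1)*(m^2 + 2*m - 3) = (m - 1)*(m + 3)*(m - 1)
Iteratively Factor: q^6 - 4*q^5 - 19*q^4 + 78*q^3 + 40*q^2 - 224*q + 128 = (q - 4)*(q^5 - 19*q^3 + 2*q^2 + 48*q - 32) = (q - 4)^2*(q^4 + 4*q^3 - 3*q^2 - 10*q + 8) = (q - 4)^2*(q + 2)*(q^3 + 2*q^2 - 7*q + 4) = (q - 4)^2*(q - 1)*(q + 2)*(q^2 + 3*q - 4) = (q - 4)^2*(q - 1)^2*(q + 2)*(q + 4)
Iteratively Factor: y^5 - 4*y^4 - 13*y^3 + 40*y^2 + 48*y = (y + 3)*(y^4 - 7*y^3 + 8*y^2 + 16*y) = (y + 1)*(y + 3)*(y^3 - 8*y^2 + 16*y) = (y - 4)*(y + 1)*(y + 3)*(y^2 - 4*y) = (y - 4)^2*(y + 1)*(y + 3)*(y)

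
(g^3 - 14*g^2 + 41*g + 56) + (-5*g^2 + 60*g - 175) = g^3 - 19*g^2 + 101*g - 119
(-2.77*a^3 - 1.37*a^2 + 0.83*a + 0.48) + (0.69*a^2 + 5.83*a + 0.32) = -2.77*a^3 - 0.68*a^2 + 6.66*a + 0.8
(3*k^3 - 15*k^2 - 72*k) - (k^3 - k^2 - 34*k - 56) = 2*k^3 - 14*k^2 - 38*k + 56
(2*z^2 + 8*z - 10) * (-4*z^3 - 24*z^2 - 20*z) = -8*z^5 - 80*z^4 - 192*z^3 + 80*z^2 + 200*z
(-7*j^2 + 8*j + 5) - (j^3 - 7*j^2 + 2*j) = -j^3 + 6*j + 5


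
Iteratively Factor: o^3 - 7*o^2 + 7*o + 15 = (o + 1)*(o^2 - 8*o + 15) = (o - 3)*(o + 1)*(o - 5)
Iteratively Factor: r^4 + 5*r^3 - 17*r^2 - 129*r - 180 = (r + 4)*(r^3 + r^2 - 21*r - 45) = (r + 3)*(r + 4)*(r^2 - 2*r - 15) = (r - 5)*(r + 3)*(r + 4)*(r + 3)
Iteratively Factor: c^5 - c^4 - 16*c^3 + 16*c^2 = (c - 4)*(c^4 + 3*c^3 - 4*c^2) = c*(c - 4)*(c^3 + 3*c^2 - 4*c) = c^2*(c - 4)*(c^2 + 3*c - 4) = c^2*(c - 4)*(c - 1)*(c + 4)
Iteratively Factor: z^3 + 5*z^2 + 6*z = (z + 2)*(z^2 + 3*z) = z*(z + 2)*(z + 3)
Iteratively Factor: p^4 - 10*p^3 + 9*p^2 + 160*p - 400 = (p - 4)*(p^3 - 6*p^2 - 15*p + 100) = (p - 5)*(p - 4)*(p^2 - p - 20) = (p - 5)^2*(p - 4)*(p + 4)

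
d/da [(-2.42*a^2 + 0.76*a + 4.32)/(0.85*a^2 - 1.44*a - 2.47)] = (2.8388*a^2 + 4.6108*a + 4.3436)/(0.7225*a^4 - 2.448*a^3 - 2.1254*a^2 + 7.1136*a + 6.1009)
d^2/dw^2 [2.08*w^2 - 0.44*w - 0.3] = 4.16000000000000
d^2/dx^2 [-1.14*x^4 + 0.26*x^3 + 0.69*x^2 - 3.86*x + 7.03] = -13.68*x^2 + 1.56*x + 1.38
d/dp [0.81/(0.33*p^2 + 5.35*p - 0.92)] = (-0.5346*p - 4.3335)/(0.33*p^2 + 5.35*p - 0.92)^2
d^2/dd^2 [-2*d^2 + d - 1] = -4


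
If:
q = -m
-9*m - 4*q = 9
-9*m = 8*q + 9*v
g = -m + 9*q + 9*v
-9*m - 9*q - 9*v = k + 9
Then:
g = 99/5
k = -54/5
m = -9/5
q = 9/5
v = 1/5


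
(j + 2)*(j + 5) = j^2 + 7*j + 10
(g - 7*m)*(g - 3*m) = g^2 - 10*g*m + 21*m^2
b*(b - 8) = b^2 - 8*b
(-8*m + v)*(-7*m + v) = 56*m^2 - 15*m*v + v^2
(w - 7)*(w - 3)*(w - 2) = w^3 - 12*w^2 + 41*w - 42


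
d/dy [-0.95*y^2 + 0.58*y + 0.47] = 0.58 - 1.9*y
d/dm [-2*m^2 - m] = -4*m - 1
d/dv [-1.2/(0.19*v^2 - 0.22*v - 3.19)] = (0.456*v - 0.264)/(-0.19*v^2 + 0.22*v + 3.19)^2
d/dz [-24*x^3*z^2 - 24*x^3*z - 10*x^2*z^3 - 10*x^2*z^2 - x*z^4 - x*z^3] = x*(-48*x^2*z - 24*x^2 - 30*x*z^2 - 20*x*z - 4*z^3 - 3*z^2)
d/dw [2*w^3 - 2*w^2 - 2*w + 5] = 6*w^2 - 4*w - 2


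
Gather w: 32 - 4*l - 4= 28 - 4*l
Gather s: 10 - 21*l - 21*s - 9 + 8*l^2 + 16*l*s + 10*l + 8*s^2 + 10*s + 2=8*l^2 - 11*l + 8*s^2 + s*(16*l - 11) + 3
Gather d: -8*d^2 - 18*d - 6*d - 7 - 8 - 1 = -8*d^2 - 24*d - 16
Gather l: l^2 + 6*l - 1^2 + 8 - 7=l^2 + 6*l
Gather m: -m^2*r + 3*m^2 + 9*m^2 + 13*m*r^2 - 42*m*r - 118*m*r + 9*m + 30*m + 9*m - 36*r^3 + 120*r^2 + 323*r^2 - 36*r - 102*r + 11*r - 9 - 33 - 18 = m^2*(12 - r) + m*(13*r^2 - 160*r + 48) - 36*r^3 + 443*r^2 - 127*r - 60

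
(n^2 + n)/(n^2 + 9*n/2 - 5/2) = 2*n*(n + 1)/(2*n^2 + 9*n - 5)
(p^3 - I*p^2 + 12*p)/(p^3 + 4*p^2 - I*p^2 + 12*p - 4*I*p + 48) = p/(p + 4)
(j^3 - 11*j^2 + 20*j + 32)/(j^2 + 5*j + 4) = (j^2 - 12*j + 32)/(j + 4)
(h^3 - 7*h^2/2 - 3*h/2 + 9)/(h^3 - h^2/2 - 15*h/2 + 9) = (2*h^2 - 3*h - 9)/(2*h^2 + 3*h - 9)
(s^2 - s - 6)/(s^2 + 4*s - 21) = (s + 2)/(s + 7)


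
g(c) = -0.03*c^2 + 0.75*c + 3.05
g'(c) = 0.75 - 0.06*c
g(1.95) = 4.40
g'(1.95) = 0.63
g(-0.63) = 2.57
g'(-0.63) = 0.79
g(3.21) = 5.15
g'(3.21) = 0.56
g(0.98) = 3.76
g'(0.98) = 0.69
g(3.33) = 5.21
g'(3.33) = 0.55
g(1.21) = 3.91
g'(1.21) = 0.68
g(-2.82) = 0.70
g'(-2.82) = 0.92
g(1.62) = 4.19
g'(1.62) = 0.65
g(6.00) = 6.47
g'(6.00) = 0.39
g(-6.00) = -2.53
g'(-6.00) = 1.11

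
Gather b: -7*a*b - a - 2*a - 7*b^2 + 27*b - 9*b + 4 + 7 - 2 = -3*a - 7*b^2 + b*(18 - 7*a) + 9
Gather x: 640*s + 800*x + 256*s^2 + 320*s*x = 256*s^2 + 640*s + x*(320*s + 800)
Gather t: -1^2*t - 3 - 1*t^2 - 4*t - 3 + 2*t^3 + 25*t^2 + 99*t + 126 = 2*t^3 + 24*t^2 + 94*t + 120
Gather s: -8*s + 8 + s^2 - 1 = s^2 - 8*s + 7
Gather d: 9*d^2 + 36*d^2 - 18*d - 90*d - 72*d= 45*d^2 - 180*d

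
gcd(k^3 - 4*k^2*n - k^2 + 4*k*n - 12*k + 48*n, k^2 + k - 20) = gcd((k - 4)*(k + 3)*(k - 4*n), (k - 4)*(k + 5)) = k - 4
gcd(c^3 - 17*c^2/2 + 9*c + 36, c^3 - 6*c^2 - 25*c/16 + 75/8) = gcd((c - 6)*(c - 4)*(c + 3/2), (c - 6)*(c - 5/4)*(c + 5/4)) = c - 6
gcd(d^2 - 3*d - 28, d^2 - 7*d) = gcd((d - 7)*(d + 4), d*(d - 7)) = d - 7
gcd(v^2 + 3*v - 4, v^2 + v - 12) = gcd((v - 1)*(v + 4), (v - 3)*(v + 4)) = v + 4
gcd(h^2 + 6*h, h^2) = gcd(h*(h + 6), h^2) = h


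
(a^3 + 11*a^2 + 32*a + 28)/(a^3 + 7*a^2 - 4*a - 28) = (a + 2)/(a - 2)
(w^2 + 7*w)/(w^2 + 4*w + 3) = w*(w + 7)/(w^2 + 4*w + 3)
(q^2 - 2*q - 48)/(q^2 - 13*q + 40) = (q + 6)/(q - 5)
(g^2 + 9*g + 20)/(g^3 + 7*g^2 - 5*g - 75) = (g + 4)/(g^2 + 2*g - 15)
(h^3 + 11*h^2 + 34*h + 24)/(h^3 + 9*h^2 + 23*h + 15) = (h^2 + 10*h + 24)/(h^2 + 8*h + 15)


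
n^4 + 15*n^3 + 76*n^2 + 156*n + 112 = (n + 2)^2*(n + 4)*(n + 7)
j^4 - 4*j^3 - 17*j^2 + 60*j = j*(j - 5)*(j - 3)*(j + 4)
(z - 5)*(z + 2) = z^2 - 3*z - 10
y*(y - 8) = y^2 - 8*y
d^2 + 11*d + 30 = (d + 5)*(d + 6)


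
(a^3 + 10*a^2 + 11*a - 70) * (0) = 0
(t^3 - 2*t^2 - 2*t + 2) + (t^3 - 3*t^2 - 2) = 2*t^3 - 5*t^2 - 2*t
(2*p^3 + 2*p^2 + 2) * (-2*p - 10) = -4*p^4 - 24*p^3 - 20*p^2 - 4*p - 20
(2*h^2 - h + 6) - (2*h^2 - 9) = 15 - h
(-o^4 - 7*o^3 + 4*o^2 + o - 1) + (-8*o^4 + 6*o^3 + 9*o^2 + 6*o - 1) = -9*o^4 - o^3 + 13*o^2 + 7*o - 2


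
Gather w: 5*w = 5*w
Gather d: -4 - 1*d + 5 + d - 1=0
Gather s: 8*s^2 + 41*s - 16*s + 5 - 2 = 8*s^2 + 25*s + 3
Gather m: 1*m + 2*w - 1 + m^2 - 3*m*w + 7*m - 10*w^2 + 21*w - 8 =m^2 + m*(8 - 3*w) - 10*w^2 + 23*w - 9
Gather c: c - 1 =c - 1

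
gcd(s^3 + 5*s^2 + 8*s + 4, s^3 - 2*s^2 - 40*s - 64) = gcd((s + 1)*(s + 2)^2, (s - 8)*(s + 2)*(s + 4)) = s + 2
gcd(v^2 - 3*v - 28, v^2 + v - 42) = 1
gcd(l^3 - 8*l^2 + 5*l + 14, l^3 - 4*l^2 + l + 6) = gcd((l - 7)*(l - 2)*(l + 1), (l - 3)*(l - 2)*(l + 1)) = l^2 - l - 2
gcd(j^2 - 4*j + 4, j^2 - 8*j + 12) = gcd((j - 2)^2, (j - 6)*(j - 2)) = j - 2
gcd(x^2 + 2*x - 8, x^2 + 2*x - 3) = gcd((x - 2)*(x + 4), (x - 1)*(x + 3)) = 1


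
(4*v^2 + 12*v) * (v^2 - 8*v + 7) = 4*v^4 - 20*v^3 - 68*v^2 + 84*v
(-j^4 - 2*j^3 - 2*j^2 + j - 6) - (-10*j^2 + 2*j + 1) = -j^4 - 2*j^3 + 8*j^2 - j - 7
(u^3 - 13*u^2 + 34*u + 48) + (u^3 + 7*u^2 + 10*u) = 2*u^3 - 6*u^2 + 44*u + 48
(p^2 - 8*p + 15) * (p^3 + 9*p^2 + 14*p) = p^5 + p^4 - 43*p^3 + 23*p^2 + 210*p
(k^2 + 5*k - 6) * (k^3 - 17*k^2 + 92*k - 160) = k^5 - 12*k^4 + k^3 + 402*k^2 - 1352*k + 960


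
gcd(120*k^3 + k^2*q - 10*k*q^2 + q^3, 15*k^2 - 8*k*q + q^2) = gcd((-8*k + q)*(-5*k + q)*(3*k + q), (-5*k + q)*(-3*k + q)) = -5*k + q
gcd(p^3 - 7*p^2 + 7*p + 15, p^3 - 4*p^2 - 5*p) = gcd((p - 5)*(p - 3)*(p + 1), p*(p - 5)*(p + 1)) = p^2 - 4*p - 5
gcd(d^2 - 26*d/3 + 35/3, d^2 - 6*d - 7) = d - 7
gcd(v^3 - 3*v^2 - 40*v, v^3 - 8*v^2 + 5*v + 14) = 1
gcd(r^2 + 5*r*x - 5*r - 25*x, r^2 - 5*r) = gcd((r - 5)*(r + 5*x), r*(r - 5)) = r - 5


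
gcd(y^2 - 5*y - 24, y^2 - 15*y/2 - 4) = y - 8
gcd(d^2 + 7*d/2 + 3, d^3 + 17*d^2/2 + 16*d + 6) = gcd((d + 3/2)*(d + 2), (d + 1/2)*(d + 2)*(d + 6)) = d + 2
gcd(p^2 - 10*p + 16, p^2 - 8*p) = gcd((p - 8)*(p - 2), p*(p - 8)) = p - 8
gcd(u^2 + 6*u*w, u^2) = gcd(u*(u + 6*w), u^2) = u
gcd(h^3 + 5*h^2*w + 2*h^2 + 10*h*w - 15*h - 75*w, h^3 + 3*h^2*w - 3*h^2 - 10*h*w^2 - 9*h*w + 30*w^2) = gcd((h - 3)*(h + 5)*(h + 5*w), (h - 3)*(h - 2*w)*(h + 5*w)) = h^2 + 5*h*w - 3*h - 15*w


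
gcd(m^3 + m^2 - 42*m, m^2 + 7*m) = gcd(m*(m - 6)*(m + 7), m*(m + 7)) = m^2 + 7*m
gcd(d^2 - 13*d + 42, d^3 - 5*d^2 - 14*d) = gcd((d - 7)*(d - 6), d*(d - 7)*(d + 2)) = d - 7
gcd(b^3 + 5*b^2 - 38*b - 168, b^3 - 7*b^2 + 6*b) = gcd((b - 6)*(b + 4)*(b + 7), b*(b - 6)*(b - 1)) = b - 6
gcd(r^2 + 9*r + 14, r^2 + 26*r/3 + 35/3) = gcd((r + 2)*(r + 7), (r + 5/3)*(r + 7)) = r + 7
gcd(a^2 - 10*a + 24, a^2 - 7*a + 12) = a - 4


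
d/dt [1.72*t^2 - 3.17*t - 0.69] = 3.44*t - 3.17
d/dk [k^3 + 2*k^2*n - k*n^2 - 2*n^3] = 3*k^2 + 4*k*n - n^2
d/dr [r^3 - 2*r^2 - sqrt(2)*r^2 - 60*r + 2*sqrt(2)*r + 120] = 3*r^2 - 4*r - 2*sqrt(2)*r - 60 + 2*sqrt(2)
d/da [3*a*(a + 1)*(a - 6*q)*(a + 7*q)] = 12*a^3 + 9*a^2*q + 9*a^2 - 252*a*q^2 + 6*a*q - 126*q^2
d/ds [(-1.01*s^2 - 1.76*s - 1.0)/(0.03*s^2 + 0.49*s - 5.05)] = (-0.4421*s^2 + 10.261*s + 9.378)/(0.0009*s^4 + 0.0294*s^3 - 0.0629*s^2 - 4.949*s + 25.5025)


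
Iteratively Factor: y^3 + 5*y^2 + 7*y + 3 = (y + 1)*(y^2 + 4*y + 3) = (y + 1)^2*(y + 3)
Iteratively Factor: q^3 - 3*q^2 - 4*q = (q + 1)*(q^2 - 4*q) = (q - 4)*(q + 1)*(q)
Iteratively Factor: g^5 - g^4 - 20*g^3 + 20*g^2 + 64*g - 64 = (g - 4)*(g^4 + 3*g^3 - 8*g^2 - 12*g + 16) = (g - 4)*(g + 2)*(g^3 + g^2 - 10*g + 8) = (g - 4)*(g - 2)*(g + 2)*(g^2 + 3*g - 4) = (g - 4)*(g - 2)*(g + 2)*(g + 4)*(g - 1)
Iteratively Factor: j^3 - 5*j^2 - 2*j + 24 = (j + 2)*(j^2 - 7*j + 12) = (j - 3)*(j + 2)*(j - 4)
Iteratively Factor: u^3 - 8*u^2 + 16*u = (u - 4)*(u^2 - 4*u) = u*(u - 4)*(u - 4)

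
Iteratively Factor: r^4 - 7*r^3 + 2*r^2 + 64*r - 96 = (r - 4)*(r^3 - 3*r^2 - 10*r + 24) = (r - 4)^2*(r^2 + r - 6) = (r - 4)^2*(r - 2)*(r + 3)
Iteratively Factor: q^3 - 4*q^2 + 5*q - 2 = (q - 2)*(q^2 - 2*q + 1) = (q - 2)*(q - 1)*(q - 1)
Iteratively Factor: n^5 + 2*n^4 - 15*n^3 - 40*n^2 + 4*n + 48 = (n + 3)*(n^4 - n^3 - 12*n^2 - 4*n + 16) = (n + 2)*(n + 3)*(n^3 - 3*n^2 - 6*n + 8) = (n - 4)*(n + 2)*(n + 3)*(n^2 + n - 2) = (n - 4)*(n - 1)*(n + 2)*(n + 3)*(n + 2)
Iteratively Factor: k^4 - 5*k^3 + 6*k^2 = (k)*(k^3 - 5*k^2 + 6*k) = k^2*(k^2 - 5*k + 6) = k^2*(k - 2)*(k - 3)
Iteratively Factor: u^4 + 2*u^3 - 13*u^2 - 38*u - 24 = (u + 2)*(u^3 - 13*u - 12) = (u - 4)*(u + 2)*(u^2 + 4*u + 3) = (u - 4)*(u + 1)*(u + 2)*(u + 3)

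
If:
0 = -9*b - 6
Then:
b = -2/3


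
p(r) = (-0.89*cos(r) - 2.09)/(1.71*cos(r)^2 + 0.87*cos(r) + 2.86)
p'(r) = (3.42*sin(r)*cos(r) + 0.87*sin(r))*(-0.89*cos(r) - 2.09)/(1.71*cos(r)^2 + 0.87*cos(r) + 2.86)^2 + 0.89*sin(r)/(1.71*cos(r)^2 + 0.87*cos(r) + 2.86) = (-1.5219*cos(r)^2 - 7.1478*cos(r) + 0.7271)*sin(r)/(2.9241*cos(r)^4 + 2.9754*cos(r)^3 + 10.5381*cos(r)^2 + 4.9764*cos(r) + 8.1796)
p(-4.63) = -0.72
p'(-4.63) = 0.17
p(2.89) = -0.34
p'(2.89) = 0.12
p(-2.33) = -0.48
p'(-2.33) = -0.38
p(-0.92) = -0.65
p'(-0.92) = 0.21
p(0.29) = -0.56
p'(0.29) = -0.08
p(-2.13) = -0.56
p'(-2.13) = -0.42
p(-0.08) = -0.55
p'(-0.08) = 0.02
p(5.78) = -0.58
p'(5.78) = 0.13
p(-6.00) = -0.56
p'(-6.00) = -0.08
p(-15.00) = -0.44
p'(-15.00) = -0.34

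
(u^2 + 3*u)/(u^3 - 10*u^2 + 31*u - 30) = u*(u + 3)/(u^3 - 10*u^2 + 31*u - 30)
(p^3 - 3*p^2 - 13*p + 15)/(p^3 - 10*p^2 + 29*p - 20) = (p + 3)/(p - 4)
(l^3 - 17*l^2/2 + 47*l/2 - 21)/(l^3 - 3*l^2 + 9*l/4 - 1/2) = 2*(2*l^2 - 13*l + 21)/(4*l^2 - 4*l + 1)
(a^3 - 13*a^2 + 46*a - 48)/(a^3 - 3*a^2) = 1 - 10/a + 16/a^2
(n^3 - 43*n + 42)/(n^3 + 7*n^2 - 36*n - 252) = (n - 1)/(n + 6)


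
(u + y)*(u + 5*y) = u^2 + 6*u*y + 5*y^2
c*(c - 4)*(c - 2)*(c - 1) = c^4 - 7*c^3 + 14*c^2 - 8*c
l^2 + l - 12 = (l - 3)*(l + 4)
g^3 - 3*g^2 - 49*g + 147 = (g - 7)*(g - 3)*(g + 7)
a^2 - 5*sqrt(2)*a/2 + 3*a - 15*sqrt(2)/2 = (a + 3)*(a - 5*sqrt(2)/2)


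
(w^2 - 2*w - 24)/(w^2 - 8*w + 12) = (w + 4)/(w - 2)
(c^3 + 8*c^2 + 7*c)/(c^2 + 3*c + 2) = c*(c + 7)/(c + 2)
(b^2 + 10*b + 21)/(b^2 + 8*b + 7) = (b + 3)/(b + 1)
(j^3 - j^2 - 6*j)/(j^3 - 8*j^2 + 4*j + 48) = j*(j - 3)/(j^2 - 10*j + 24)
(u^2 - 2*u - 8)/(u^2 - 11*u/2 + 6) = 2*(u + 2)/(2*u - 3)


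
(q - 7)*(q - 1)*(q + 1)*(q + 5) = q^4 - 2*q^3 - 36*q^2 + 2*q + 35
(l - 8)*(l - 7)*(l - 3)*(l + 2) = l^4 - 16*l^3 + 65*l^2 + 34*l - 336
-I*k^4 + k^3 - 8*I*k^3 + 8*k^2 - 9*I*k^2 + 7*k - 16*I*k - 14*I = (k + 7)*(k - I)*(k + 2*I)*(-I*k - I)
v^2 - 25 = (v - 5)*(v + 5)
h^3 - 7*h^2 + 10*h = h*(h - 5)*(h - 2)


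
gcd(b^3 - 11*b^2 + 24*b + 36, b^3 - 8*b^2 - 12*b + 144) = b^2 - 12*b + 36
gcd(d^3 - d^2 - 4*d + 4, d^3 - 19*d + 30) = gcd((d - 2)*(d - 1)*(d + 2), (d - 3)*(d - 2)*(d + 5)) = d - 2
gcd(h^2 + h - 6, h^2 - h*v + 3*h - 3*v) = h + 3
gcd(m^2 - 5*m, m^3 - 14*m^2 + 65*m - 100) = m - 5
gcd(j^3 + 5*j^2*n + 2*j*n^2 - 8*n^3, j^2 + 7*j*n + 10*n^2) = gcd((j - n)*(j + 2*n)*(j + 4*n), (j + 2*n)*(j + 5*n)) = j + 2*n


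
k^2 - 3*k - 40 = (k - 8)*(k + 5)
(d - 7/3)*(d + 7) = d^2 + 14*d/3 - 49/3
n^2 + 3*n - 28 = (n - 4)*(n + 7)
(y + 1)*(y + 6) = y^2 + 7*y + 6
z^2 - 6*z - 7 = (z - 7)*(z + 1)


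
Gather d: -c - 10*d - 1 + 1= -c - 10*d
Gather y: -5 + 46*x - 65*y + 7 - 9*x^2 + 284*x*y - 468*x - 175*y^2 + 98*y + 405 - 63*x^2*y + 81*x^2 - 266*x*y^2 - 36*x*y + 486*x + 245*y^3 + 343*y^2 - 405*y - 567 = 72*x^2 + 64*x + 245*y^3 + y^2*(168 - 266*x) + y*(-63*x^2 + 248*x - 372) - 160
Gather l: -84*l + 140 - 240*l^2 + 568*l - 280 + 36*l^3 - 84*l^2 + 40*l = 36*l^3 - 324*l^2 + 524*l - 140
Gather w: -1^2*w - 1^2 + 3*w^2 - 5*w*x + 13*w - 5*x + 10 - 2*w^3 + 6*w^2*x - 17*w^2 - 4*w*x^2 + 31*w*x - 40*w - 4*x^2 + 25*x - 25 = -2*w^3 + w^2*(6*x - 14) + w*(-4*x^2 + 26*x - 28) - 4*x^2 + 20*x - 16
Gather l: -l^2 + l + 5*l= -l^2 + 6*l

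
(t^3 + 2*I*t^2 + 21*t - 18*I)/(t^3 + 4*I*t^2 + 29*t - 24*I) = (t + 6*I)/(t + 8*I)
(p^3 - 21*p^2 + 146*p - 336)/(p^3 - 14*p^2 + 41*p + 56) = (p - 6)/(p + 1)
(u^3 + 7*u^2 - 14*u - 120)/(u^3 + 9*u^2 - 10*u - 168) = (u + 5)/(u + 7)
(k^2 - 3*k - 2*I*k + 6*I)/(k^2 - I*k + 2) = (k - 3)/(k + I)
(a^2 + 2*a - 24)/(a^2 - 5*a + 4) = (a + 6)/(a - 1)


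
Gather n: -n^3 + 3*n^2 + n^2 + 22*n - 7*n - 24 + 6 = -n^3 + 4*n^2 + 15*n - 18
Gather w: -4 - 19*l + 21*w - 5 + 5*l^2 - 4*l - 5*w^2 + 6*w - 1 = 5*l^2 - 23*l - 5*w^2 + 27*w - 10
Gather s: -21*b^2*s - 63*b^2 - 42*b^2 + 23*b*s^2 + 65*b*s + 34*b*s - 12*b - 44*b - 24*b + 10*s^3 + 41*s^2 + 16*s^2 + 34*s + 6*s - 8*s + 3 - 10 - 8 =-105*b^2 - 80*b + 10*s^3 + s^2*(23*b + 57) + s*(-21*b^2 + 99*b + 32) - 15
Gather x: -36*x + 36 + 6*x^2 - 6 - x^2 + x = 5*x^2 - 35*x + 30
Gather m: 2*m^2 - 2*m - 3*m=2*m^2 - 5*m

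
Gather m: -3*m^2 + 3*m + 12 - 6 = -3*m^2 + 3*m + 6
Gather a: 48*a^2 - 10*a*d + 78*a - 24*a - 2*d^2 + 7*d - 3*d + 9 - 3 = 48*a^2 + a*(54 - 10*d) - 2*d^2 + 4*d + 6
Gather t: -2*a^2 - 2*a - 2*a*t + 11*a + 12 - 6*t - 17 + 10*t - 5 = -2*a^2 + 9*a + t*(4 - 2*a) - 10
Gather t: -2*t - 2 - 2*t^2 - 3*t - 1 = -2*t^2 - 5*t - 3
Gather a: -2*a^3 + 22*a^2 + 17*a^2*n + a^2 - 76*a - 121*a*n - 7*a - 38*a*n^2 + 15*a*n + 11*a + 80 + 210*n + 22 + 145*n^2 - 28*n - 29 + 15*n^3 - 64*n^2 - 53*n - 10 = -2*a^3 + a^2*(17*n + 23) + a*(-38*n^2 - 106*n - 72) + 15*n^3 + 81*n^2 + 129*n + 63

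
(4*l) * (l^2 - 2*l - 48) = 4*l^3 - 8*l^2 - 192*l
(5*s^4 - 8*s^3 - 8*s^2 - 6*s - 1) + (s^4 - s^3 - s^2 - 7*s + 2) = 6*s^4 - 9*s^3 - 9*s^2 - 13*s + 1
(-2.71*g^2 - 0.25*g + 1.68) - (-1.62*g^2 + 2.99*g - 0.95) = -1.09*g^2 - 3.24*g + 2.63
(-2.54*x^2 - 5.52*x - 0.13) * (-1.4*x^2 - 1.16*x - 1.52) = 3.556*x^4 + 10.6744*x^3 + 10.446*x^2 + 8.5412*x + 0.1976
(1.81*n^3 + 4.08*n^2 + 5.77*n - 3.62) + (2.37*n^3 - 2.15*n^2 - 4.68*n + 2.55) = 4.18*n^3 + 1.93*n^2 + 1.09*n - 1.07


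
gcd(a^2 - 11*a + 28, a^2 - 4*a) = a - 4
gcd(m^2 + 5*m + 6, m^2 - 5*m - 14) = m + 2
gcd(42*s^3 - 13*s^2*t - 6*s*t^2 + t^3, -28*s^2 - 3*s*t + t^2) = 7*s - t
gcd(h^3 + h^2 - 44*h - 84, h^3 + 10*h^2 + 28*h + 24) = h^2 + 8*h + 12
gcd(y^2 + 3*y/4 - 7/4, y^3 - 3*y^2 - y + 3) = y - 1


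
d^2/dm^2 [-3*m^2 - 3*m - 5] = -6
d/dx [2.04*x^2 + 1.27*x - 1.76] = 4.08*x + 1.27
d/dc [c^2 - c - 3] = 2*c - 1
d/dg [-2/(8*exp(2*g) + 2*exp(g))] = (8*exp(g) + 1)*exp(-g)/(4*exp(g) + 1)^2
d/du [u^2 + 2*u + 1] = 2*u + 2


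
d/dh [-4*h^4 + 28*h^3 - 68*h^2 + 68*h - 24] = -16*h^3 + 84*h^2 - 136*h + 68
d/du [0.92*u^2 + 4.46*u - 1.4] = 1.84*u + 4.46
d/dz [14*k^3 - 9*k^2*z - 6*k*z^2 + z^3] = -9*k^2 - 12*k*z + 3*z^2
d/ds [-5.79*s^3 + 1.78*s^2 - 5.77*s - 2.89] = -17.37*s^2 + 3.56*s - 5.77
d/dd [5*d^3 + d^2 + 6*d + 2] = 15*d^2 + 2*d + 6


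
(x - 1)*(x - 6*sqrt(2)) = x^2 - 6*sqrt(2)*x - x + 6*sqrt(2)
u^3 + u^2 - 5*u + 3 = (u - 1)^2*(u + 3)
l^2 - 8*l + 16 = (l - 4)^2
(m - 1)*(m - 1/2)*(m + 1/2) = m^3 - m^2 - m/4 + 1/4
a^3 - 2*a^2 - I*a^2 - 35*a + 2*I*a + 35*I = (a - 7)*(a + 5)*(a - I)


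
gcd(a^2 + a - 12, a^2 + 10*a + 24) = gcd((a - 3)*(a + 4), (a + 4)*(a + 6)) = a + 4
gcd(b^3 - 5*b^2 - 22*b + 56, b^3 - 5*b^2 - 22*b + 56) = b^3 - 5*b^2 - 22*b + 56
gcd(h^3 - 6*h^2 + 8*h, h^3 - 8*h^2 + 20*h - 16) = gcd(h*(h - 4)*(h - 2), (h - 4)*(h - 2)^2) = h^2 - 6*h + 8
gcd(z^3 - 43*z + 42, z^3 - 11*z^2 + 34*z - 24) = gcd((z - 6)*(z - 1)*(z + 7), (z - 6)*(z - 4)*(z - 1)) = z^2 - 7*z + 6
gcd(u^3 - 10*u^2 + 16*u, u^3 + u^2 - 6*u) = u^2 - 2*u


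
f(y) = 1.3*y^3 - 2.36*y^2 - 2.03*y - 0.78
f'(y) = 3.9*y^2 - 4.72*y - 2.03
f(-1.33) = -5.31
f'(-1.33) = 11.15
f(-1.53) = -7.85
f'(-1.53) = 14.32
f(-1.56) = -8.29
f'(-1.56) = 14.82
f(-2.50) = -30.77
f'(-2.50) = 34.14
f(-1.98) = -16.10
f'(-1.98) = 22.61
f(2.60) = 0.84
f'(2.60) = 12.06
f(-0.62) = -0.74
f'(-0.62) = 2.40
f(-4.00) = -113.62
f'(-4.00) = 79.25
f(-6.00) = -354.36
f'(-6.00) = 166.69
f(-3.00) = -51.03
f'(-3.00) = 47.23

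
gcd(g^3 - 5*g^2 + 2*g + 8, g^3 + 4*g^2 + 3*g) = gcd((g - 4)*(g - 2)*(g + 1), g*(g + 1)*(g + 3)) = g + 1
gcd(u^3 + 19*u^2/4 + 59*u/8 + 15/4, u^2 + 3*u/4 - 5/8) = u + 5/4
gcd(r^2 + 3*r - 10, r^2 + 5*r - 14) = r - 2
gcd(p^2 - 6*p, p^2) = p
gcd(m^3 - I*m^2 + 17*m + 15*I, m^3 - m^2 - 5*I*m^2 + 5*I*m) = m - 5*I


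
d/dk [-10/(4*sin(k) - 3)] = 40*cos(k)/(4*sin(k) - 3)^2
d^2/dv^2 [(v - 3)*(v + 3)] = 2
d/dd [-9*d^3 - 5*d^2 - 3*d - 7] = -27*d^2 - 10*d - 3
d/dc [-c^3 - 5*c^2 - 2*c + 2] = -3*c^2 - 10*c - 2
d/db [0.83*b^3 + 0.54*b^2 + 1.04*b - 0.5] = 2.49*b^2 + 1.08*b + 1.04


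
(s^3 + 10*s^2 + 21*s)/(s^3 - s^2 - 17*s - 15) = s*(s + 7)/(s^2 - 4*s - 5)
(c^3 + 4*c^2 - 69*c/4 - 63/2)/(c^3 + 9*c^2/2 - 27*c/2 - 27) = (c - 7/2)/(c - 3)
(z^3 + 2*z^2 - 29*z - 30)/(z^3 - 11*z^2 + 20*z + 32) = (z^2 + z - 30)/(z^2 - 12*z + 32)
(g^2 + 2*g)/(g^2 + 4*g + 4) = g/(g + 2)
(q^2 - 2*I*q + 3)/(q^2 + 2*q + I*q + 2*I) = (q - 3*I)/(q + 2)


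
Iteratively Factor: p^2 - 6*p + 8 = (p - 4)*(p - 2)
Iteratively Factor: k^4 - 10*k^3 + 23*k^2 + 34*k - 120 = (k - 5)*(k^3 - 5*k^2 - 2*k + 24) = (k - 5)*(k + 2)*(k^2 - 7*k + 12) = (k - 5)*(k - 3)*(k + 2)*(k - 4)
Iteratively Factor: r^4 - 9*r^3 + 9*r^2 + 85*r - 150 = (r - 5)*(r^3 - 4*r^2 - 11*r + 30) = (r - 5)*(r - 2)*(r^2 - 2*r - 15) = (r - 5)*(r - 2)*(r + 3)*(r - 5)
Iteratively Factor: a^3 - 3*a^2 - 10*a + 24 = (a + 3)*(a^2 - 6*a + 8) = (a - 2)*(a + 3)*(a - 4)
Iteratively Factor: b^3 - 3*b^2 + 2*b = (b)*(b^2 - 3*b + 2) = b*(b - 1)*(b - 2)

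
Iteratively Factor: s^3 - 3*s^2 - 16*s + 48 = (s - 4)*(s^2 + s - 12) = (s - 4)*(s + 4)*(s - 3)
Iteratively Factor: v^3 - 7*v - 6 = (v - 3)*(v^2 + 3*v + 2) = (v - 3)*(v + 2)*(v + 1)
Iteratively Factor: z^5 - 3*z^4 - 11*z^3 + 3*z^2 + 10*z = (z + 2)*(z^4 - 5*z^3 - z^2 + 5*z) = (z - 1)*(z + 2)*(z^3 - 4*z^2 - 5*z) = (z - 1)*(z + 1)*(z + 2)*(z^2 - 5*z) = z*(z - 1)*(z + 1)*(z + 2)*(z - 5)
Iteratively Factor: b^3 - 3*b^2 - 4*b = (b - 4)*(b^2 + b) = (b - 4)*(b + 1)*(b)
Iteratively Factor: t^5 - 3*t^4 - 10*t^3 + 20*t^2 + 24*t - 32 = (t - 4)*(t^4 + t^3 - 6*t^2 - 4*t + 8) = (t - 4)*(t - 1)*(t^3 + 2*t^2 - 4*t - 8) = (t - 4)*(t - 1)*(t + 2)*(t^2 - 4) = (t - 4)*(t - 1)*(t + 2)^2*(t - 2)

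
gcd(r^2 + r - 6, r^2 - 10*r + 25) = 1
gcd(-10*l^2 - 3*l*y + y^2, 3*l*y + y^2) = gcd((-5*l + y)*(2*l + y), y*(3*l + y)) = 1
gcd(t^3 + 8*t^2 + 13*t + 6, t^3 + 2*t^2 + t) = t^2 + 2*t + 1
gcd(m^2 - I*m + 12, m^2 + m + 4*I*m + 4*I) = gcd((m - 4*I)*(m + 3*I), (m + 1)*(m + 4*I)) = 1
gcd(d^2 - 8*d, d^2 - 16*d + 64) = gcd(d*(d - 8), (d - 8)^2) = d - 8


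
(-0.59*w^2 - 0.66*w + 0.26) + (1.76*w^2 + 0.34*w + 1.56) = 1.17*w^2 - 0.32*w + 1.82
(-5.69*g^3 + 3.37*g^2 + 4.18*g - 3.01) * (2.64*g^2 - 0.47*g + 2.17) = -15.0216*g^5 + 11.5711*g^4 - 2.896*g^3 - 2.5981*g^2 + 10.4853*g - 6.5317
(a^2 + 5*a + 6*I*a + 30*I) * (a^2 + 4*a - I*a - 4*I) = a^4 + 9*a^3 + 5*I*a^3 + 26*a^2 + 45*I*a^2 + 54*a + 100*I*a + 120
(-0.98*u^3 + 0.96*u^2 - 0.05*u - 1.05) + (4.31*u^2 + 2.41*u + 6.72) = -0.98*u^3 + 5.27*u^2 + 2.36*u + 5.67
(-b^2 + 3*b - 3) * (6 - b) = b^3 - 9*b^2 + 21*b - 18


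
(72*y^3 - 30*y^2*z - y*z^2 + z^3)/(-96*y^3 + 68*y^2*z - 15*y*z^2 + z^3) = (-6*y - z)/(8*y - z)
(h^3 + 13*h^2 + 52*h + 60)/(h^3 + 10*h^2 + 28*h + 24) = (h + 5)/(h + 2)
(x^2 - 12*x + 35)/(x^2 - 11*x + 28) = (x - 5)/(x - 4)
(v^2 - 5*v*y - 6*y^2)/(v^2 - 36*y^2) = (v + y)/(v + 6*y)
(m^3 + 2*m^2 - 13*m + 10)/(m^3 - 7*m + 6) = (m + 5)/(m + 3)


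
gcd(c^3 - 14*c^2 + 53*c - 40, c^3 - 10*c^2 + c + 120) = c^2 - 13*c + 40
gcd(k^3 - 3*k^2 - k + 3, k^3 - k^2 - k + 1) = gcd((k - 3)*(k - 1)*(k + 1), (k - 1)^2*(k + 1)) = k^2 - 1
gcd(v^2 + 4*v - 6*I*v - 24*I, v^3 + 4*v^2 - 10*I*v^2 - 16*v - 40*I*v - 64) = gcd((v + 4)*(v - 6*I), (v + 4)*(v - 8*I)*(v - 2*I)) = v + 4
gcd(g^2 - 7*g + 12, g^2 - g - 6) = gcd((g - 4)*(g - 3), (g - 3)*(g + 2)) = g - 3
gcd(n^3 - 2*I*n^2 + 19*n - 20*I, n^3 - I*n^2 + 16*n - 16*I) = n^2 + 3*I*n + 4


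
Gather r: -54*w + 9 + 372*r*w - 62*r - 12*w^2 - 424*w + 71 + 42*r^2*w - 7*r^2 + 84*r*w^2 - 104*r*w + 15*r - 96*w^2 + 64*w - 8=r^2*(42*w - 7) + r*(84*w^2 + 268*w - 47) - 108*w^2 - 414*w + 72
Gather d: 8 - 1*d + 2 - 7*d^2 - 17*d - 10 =-7*d^2 - 18*d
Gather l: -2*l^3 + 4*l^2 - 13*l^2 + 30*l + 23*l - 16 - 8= -2*l^3 - 9*l^2 + 53*l - 24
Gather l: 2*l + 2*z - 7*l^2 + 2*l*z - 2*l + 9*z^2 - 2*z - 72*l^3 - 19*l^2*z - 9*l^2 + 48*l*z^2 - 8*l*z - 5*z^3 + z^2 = -72*l^3 + l^2*(-19*z - 16) + l*(48*z^2 - 6*z) - 5*z^3 + 10*z^2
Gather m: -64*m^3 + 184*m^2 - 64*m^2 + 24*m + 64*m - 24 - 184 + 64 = -64*m^3 + 120*m^2 + 88*m - 144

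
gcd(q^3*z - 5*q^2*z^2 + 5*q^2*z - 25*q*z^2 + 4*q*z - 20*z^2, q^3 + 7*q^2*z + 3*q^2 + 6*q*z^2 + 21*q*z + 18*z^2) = 1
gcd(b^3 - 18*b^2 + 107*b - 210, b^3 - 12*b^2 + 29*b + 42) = b^2 - 13*b + 42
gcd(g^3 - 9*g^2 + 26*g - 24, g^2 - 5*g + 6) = g^2 - 5*g + 6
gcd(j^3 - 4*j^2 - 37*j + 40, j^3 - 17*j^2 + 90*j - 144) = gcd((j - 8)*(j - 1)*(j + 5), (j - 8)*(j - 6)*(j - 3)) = j - 8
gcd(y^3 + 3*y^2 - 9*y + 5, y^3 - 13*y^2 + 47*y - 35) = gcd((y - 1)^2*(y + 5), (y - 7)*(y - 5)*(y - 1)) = y - 1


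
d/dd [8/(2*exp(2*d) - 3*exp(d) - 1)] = (24 - 32*exp(d))*exp(d)/(-2*exp(2*d) + 3*exp(d) + 1)^2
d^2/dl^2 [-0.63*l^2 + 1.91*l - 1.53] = -1.26000000000000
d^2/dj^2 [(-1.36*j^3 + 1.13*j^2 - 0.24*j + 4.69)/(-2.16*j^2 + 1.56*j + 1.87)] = (2.8421709430404e-14*j^4 + 12.230208*j^3 - 134.871408*j^2 + 129.171696*j - 70.018114)/(10.077696*j^6 - 21.835008*j^5 - 10.404288*j^4 + 34.010496*j^3 + 9.007416*j^2 - 16.365492*j - 6.539203)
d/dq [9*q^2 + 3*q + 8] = 18*q + 3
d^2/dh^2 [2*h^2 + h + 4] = 4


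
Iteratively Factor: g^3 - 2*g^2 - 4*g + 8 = (g - 2)*(g^2 - 4) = (g - 2)^2*(g + 2)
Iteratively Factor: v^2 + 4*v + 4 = (v + 2)*(v + 2)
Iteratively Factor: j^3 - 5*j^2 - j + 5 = (j - 5)*(j^2 - 1) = (j - 5)*(j - 1)*(j + 1)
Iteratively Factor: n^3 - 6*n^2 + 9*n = (n - 3)*(n^2 - 3*n) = n*(n - 3)*(n - 3)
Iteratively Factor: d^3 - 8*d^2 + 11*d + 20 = (d + 1)*(d^2 - 9*d + 20) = (d - 5)*(d + 1)*(d - 4)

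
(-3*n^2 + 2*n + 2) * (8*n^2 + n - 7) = -24*n^4 + 13*n^3 + 39*n^2 - 12*n - 14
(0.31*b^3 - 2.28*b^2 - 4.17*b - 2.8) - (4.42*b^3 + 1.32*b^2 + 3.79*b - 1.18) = -4.11*b^3 - 3.6*b^2 - 7.96*b - 1.62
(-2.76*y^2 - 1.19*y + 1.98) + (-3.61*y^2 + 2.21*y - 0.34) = -6.37*y^2 + 1.02*y + 1.64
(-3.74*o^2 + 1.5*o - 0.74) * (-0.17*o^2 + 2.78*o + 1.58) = 0.6358*o^4 - 10.6522*o^3 - 1.6134*o^2 + 0.3128*o - 1.1692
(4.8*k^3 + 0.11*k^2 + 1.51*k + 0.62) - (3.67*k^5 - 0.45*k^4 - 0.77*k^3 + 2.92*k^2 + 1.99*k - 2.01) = -3.67*k^5 + 0.45*k^4 + 5.57*k^3 - 2.81*k^2 - 0.48*k + 2.63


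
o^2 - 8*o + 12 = (o - 6)*(o - 2)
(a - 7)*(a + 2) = a^2 - 5*a - 14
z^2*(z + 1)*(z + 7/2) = z^4 + 9*z^3/2 + 7*z^2/2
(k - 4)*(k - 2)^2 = k^3 - 8*k^2 + 20*k - 16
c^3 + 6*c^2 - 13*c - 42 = (c - 3)*(c + 2)*(c + 7)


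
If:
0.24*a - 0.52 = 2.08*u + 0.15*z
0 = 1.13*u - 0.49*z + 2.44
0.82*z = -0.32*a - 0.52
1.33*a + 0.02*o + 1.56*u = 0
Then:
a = -7.13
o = 569.93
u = -1.23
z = 2.15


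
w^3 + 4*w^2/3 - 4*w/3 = w*(w - 2/3)*(w + 2)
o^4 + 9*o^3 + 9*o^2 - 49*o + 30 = (o - 1)^2*(o + 5)*(o + 6)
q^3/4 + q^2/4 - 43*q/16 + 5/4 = (q/4 + 1)*(q - 5/2)*(q - 1/2)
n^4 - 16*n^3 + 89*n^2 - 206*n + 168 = (n - 7)*(n - 4)*(n - 3)*(n - 2)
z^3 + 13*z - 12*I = (z - 3*I)*(z - I)*(z + 4*I)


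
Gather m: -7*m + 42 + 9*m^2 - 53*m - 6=9*m^2 - 60*m + 36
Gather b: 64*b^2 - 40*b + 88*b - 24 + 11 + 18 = 64*b^2 + 48*b + 5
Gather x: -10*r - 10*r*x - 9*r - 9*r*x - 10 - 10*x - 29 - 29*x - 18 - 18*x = -19*r + x*(-19*r - 57) - 57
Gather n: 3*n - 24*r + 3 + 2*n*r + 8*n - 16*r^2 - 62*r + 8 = n*(2*r + 11) - 16*r^2 - 86*r + 11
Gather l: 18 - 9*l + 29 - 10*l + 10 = 57 - 19*l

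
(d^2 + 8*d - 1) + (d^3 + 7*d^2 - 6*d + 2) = d^3 + 8*d^2 + 2*d + 1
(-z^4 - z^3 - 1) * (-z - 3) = z^5 + 4*z^4 + 3*z^3 + z + 3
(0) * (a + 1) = 0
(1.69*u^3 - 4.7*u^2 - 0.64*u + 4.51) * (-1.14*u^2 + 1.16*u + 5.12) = -1.9266*u^5 + 7.3184*u^4 + 3.9304*u^3 - 29.9478*u^2 + 1.9548*u + 23.0912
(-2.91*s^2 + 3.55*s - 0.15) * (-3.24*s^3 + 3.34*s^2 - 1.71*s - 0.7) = 9.4284*s^5 - 21.2214*s^4 + 17.3191*s^3 - 4.5345*s^2 - 2.2285*s + 0.105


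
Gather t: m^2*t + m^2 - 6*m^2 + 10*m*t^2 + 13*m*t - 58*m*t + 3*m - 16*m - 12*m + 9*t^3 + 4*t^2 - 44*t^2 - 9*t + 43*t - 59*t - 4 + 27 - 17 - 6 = -5*m^2 - 25*m + 9*t^3 + t^2*(10*m - 40) + t*(m^2 - 45*m - 25)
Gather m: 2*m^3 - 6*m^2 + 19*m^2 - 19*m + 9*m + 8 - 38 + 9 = 2*m^3 + 13*m^2 - 10*m - 21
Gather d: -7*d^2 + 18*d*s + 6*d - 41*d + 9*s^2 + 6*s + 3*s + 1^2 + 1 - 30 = -7*d^2 + d*(18*s - 35) + 9*s^2 + 9*s - 28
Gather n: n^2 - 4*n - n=n^2 - 5*n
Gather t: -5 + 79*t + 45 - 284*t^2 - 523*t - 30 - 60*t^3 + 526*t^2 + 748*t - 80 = -60*t^3 + 242*t^2 + 304*t - 70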